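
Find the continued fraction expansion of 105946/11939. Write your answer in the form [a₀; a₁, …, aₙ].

[8; 1, 6, 1, 13, 1, 9, 10]

⌊105946/11939⌋ = 8, remainder 10434
⌊11939/10434⌋ = 1, remainder 1505
⌊10434/1505⌋ = 6, remainder 1404
⌊1505/1404⌋ = 1, remainder 101
⌊1404/101⌋ = 13, remainder 91
⌊101/91⌋ = 1, remainder 10
⌊91/10⌋ = 9, remainder 1
⌊10/1⌋ = 10, remainder 0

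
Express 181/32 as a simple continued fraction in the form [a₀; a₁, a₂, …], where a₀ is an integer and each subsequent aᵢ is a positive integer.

[5; 1, 1, 1, 10]

Run the Euclidean algorithm, recording each quotient:
181 ÷ 32 → quotient 5, remainder 21
32 ÷ 21 → quotient 1, remainder 11
21 ÷ 11 → quotient 1, remainder 10
11 ÷ 10 → quotient 1, remainder 1
10 ÷ 1 → quotient 10, remainder 0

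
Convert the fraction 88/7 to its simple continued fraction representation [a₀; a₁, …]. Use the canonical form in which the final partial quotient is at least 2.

Run the Euclidean algorithm, recording each quotient:
⌊88/7⌋ = 12, remainder 4
⌊7/4⌋ = 1, remainder 3
⌊4/3⌋ = 1, remainder 1
⌊3/1⌋ = 3, remainder 0

[12; 1, 1, 3]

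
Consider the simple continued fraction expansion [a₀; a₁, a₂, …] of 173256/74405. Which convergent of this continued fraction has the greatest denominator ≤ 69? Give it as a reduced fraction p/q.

156/67

a_0 = 2: 2/1  (≤ bound)
a_1 = 3: 7/3  (≤ bound)
a_2 = 22: 156/67  (≤ bound)
a_3 = 1: 163/70  (> 69, stop)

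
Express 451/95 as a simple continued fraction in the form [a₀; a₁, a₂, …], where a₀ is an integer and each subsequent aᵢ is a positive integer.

[4; 1, 2, 1, 23]

Repeatedly divide and take the remainder:
⌊451/95⌋ = 4, remainder 71
⌊95/71⌋ = 1, remainder 24
⌊71/24⌋ = 2, remainder 23
⌊24/23⌋ = 1, remainder 1
⌊23/1⌋ = 23, remainder 0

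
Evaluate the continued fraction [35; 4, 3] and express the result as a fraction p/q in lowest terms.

a_0 = 35: 35/1
a_1 = 4: 141/4
a_2 = 3: 458/13

458/13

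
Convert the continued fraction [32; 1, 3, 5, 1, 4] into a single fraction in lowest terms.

3964/121

Start with 4.
1 + 1/(4/1) = 1 + 1/4 = 5/4
5 + 1/(5/4) = 5 + 4/5 = 29/5
3 + 1/(29/5) = 3 + 5/29 = 92/29
1 + 1/(92/29) = 1 + 29/92 = 121/92
32 + 1/(121/92) = 32 + 92/121 = 3964/121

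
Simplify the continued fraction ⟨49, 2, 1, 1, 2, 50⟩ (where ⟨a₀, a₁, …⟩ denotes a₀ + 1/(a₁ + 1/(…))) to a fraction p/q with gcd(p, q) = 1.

Compute successive convergents:
a_0 = 49: 49/1
a_1 = 2: 99/2
a_2 = 1: 148/3
a_3 = 1: 247/5
a_4 = 2: 642/13
a_5 = 50: 32347/655

32347/655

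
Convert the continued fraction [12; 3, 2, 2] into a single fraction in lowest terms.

209/17

Build up convergents one term at a time:
a_0 = 12: 12/1
a_1 = 3: 37/3
a_2 = 2: 86/7
a_3 = 2: 209/17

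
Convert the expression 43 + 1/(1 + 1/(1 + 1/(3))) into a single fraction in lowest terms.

Start with 3.
1 + 1/(3/1) = 1 + 1/3 = 4/3
1 + 1/(4/3) = 1 + 3/4 = 7/4
43 + 1/(7/4) = 43 + 4/7 = 305/7

305/7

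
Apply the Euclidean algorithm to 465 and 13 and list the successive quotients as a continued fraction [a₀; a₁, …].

Repeatedly divide and take the remainder:
⌊465/13⌋ = 35, remainder 10
⌊13/10⌋ = 1, remainder 3
⌊10/3⌋ = 3, remainder 1
⌊3/1⌋ = 3, remainder 0

[35; 1, 3, 3]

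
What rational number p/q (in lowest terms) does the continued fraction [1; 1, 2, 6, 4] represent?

133/79

Start with 4.
6 + 1/(4/1) = 6 + 1/4 = 25/4
2 + 1/(25/4) = 2 + 4/25 = 54/25
1 + 1/(54/25) = 1 + 25/54 = 79/54
1 + 1/(79/54) = 1 + 54/79 = 133/79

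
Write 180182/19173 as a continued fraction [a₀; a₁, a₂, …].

[9; 2, 1, 1, 16, 1, 3, 55]

180182 = 9·19173 + 7625, so a_0 = 9
19173 = 2·7625 + 3923, so a_1 = 2
7625 = 1·3923 + 3702, so a_2 = 1
3923 = 1·3702 + 221, so a_3 = 1
3702 = 16·221 + 166, so a_4 = 16
221 = 1·166 + 55, so a_5 = 1
166 = 3·55 + 1, so a_6 = 3
55 = 55·1 + 0, so a_7 = 55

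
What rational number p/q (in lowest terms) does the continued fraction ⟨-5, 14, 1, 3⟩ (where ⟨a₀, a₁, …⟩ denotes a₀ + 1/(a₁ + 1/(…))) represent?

-291/59

Start with 3.
1 + 1/(3/1) = 1 + 1/3 = 4/3
14 + 1/(4/3) = 14 + 3/4 = 59/4
-5 + 1/(59/4) = -5 + 4/59 = -291/59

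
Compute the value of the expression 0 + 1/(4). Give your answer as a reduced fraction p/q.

1/4

a_0 = 0: 0/1
a_1 = 4: 1/4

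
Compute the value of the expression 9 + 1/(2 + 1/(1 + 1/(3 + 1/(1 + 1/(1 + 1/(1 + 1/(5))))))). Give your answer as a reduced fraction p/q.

2059/220

Work from the innermost term outward:
Start with 5.
1 + 1/(5/1) = 1 + 1/5 = 6/5
1 + 1/(6/5) = 1 + 5/6 = 11/6
1 + 1/(11/6) = 1 + 6/11 = 17/11
3 + 1/(17/11) = 3 + 11/17 = 62/17
1 + 1/(62/17) = 1 + 17/62 = 79/62
2 + 1/(79/62) = 2 + 62/79 = 220/79
9 + 1/(220/79) = 9 + 79/220 = 2059/220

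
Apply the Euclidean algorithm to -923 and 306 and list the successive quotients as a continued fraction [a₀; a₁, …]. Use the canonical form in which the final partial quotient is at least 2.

-923 ÷ 306 → quotient -4, remainder 301
306 ÷ 301 → quotient 1, remainder 5
301 ÷ 5 → quotient 60, remainder 1
5 ÷ 1 → quotient 5, remainder 0

[-4; 1, 60, 5]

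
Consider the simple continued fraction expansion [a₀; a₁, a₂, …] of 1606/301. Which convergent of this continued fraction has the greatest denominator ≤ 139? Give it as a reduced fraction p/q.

a_0 = 5: 5/1  (≤ bound)
a_1 = 2: 11/2  (≤ bound)
a_2 = 1: 16/3  (≤ bound)
a_3 = 49: 795/149  (> 139, stop)

16/3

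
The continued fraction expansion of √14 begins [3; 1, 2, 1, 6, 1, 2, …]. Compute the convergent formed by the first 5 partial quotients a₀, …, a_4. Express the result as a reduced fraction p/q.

Use the convergent recurrence hₖ = aₖ·hₖ₋₁ + hₖ₋₂ (and likewise for the denominators kₖ):
a_0 = 3: 3/1
a_1 = 1: 4/1
a_2 = 2: 11/3
a_3 = 1: 15/4
a_4 = 6: 101/27

101/27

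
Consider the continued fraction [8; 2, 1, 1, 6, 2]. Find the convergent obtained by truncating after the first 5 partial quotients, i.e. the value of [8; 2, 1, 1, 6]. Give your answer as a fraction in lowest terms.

a_0 = 8: 8/1
a_1 = 2: 17/2
a_2 = 1: 25/3
a_3 = 1: 42/5
a_4 = 6: 277/33

277/33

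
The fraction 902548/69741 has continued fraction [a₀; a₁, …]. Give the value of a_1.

Repeatedly divide and take the remainder:
902548 ÷ 69741 → quotient 12, remainder 65656
69741 ÷ 65656 → quotient 1, remainder 4085

1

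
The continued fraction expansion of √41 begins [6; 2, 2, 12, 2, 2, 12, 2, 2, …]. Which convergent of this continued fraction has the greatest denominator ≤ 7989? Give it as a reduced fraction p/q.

List convergents until the denominator exceeds the bound:
a_0 = 6: 6/1  (≤ bound)
a_1 = 2: 13/2  (≤ bound)
a_2 = 2: 32/5  (≤ bound)
a_3 = 12: 397/62  (≤ bound)
a_4 = 2: 826/129  (≤ bound)
a_5 = 2: 2049/320  (≤ bound)
a_6 = 12: 25414/3969  (≤ bound)
a_7 = 2: 52877/8258  (> 7989, stop)

25414/3969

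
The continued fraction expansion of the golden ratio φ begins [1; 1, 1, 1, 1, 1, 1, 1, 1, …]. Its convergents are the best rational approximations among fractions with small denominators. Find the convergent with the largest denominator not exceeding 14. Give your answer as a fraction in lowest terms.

21/13

a_0 = 1: 1/1  (≤ bound)
a_1 = 1: 2/1  (≤ bound)
a_2 = 1: 3/2  (≤ bound)
a_3 = 1: 5/3  (≤ bound)
a_4 = 1: 8/5  (≤ bound)
a_5 = 1: 13/8  (≤ bound)
a_6 = 1: 21/13  (≤ bound)
a_7 = 1: 34/21  (> 14, stop)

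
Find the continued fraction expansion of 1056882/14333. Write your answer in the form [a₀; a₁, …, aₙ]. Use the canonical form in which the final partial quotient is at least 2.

[73; 1, 2, 1, 4, 3, 7, 32]

⌊1056882/14333⌋ = 73, remainder 10573
⌊14333/10573⌋ = 1, remainder 3760
⌊10573/3760⌋ = 2, remainder 3053
⌊3760/3053⌋ = 1, remainder 707
⌊3053/707⌋ = 4, remainder 225
⌊707/225⌋ = 3, remainder 32
⌊225/32⌋ = 7, remainder 1
⌊32/1⌋ = 32, remainder 0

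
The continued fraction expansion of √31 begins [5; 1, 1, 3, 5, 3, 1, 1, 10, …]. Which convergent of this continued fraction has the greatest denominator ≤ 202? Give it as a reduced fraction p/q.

863/155

a_0 = 5: 5/1  (≤ bound)
a_1 = 1: 6/1  (≤ bound)
a_2 = 1: 11/2  (≤ bound)
a_3 = 3: 39/7  (≤ bound)
a_4 = 5: 206/37  (≤ bound)
a_5 = 3: 657/118  (≤ bound)
a_6 = 1: 863/155  (≤ bound)
a_7 = 1: 1520/273  (> 202, stop)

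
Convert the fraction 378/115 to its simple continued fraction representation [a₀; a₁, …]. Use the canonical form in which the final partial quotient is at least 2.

Repeatedly divide and take the remainder:
378 = 3·115 + 33, so a_0 = 3
115 = 3·33 + 16, so a_1 = 3
33 = 2·16 + 1, so a_2 = 2
16 = 16·1 + 0, so a_3 = 16

[3; 3, 2, 16]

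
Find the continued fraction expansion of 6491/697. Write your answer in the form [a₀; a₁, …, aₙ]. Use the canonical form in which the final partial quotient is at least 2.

[9; 3, 5, 14, 3]

6491 ÷ 697 → quotient 9, remainder 218
697 ÷ 218 → quotient 3, remainder 43
218 ÷ 43 → quotient 5, remainder 3
43 ÷ 3 → quotient 14, remainder 1
3 ÷ 1 → quotient 3, remainder 0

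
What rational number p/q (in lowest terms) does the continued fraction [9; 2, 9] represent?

Starting at the tail and folding back:
Start with 9.
2 + 1/(9/1) = 2 + 1/9 = 19/9
9 + 1/(19/9) = 9 + 9/19 = 180/19

180/19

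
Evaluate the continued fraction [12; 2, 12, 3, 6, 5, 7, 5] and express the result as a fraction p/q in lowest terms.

1159026/92867

Start with 5.
7 + 1/(5/1) = 7 + 1/5 = 36/5
5 + 1/(36/5) = 5 + 5/36 = 185/36
6 + 1/(185/36) = 6 + 36/185 = 1146/185
3 + 1/(1146/185) = 3 + 185/1146 = 3623/1146
12 + 1/(3623/1146) = 12 + 1146/3623 = 44622/3623
2 + 1/(44622/3623) = 2 + 3623/44622 = 92867/44622
12 + 1/(92867/44622) = 12 + 44622/92867 = 1159026/92867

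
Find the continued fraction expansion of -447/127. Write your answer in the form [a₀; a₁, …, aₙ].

-447 = -4·127 + 61, so a_0 = -4
127 = 2·61 + 5, so a_1 = 2
61 = 12·5 + 1, so a_2 = 12
5 = 5·1 + 0, so a_3 = 5

[-4; 2, 12, 5]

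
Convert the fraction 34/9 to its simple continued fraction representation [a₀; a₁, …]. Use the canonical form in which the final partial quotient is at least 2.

[3; 1, 3, 2]

Repeatedly divide and take the remainder:
34 ÷ 9 → quotient 3, remainder 7
9 ÷ 7 → quotient 1, remainder 2
7 ÷ 2 → quotient 3, remainder 1
2 ÷ 1 → quotient 2, remainder 0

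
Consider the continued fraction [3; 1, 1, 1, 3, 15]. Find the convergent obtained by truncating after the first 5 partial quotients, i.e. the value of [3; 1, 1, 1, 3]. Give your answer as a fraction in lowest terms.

a_0 = 3: 3/1
a_1 = 1: 4/1
a_2 = 1: 7/2
a_3 = 1: 11/3
a_4 = 3: 40/11

40/11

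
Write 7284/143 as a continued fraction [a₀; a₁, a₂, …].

[50; 1, 14, 1, 8]

⌊7284/143⌋ = 50, remainder 134
⌊143/134⌋ = 1, remainder 9
⌊134/9⌋ = 14, remainder 8
⌊9/8⌋ = 1, remainder 1
⌊8/1⌋ = 8, remainder 0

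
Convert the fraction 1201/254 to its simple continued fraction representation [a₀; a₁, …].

Repeatedly divide and take the remainder:
⌊1201/254⌋ = 4, remainder 185
⌊254/185⌋ = 1, remainder 69
⌊185/69⌋ = 2, remainder 47
⌊69/47⌋ = 1, remainder 22
⌊47/22⌋ = 2, remainder 3
⌊22/3⌋ = 7, remainder 1
⌊3/1⌋ = 3, remainder 0

[4; 1, 2, 1, 2, 7, 3]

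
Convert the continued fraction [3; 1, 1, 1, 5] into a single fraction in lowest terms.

62/17

Start with 5.
1 + 1/(5/1) = 1 + 1/5 = 6/5
1 + 1/(6/5) = 1 + 5/6 = 11/6
1 + 1/(11/6) = 1 + 6/11 = 17/11
3 + 1/(17/11) = 3 + 11/17 = 62/17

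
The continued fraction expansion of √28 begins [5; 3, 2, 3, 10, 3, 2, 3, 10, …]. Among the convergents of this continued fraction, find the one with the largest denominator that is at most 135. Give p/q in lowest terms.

127/24

a_0 = 5: 5/1  (≤ bound)
a_1 = 3: 16/3  (≤ bound)
a_2 = 2: 37/7  (≤ bound)
a_3 = 3: 127/24  (≤ bound)
a_4 = 10: 1307/247  (> 135, stop)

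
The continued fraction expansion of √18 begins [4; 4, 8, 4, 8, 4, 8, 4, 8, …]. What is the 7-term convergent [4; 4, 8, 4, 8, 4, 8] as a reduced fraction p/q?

Build up convergents one term at a time:
a_0 = 4: 4/1
a_1 = 4: 17/4
a_2 = 8: 140/33
a_3 = 4: 577/136
a_4 = 8: 4756/1121
a_5 = 4: 19601/4620
a_6 = 8: 161564/38081

161564/38081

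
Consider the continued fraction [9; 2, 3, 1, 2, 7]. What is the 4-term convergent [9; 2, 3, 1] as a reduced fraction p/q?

a_0 = 9: 9/1
a_1 = 2: 19/2
a_2 = 3: 66/7
a_3 = 1: 85/9

85/9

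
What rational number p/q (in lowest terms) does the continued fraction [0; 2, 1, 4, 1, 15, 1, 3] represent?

Build up convergents one term at a time:
a_0 = 0: 0/1
a_1 = 2: 1/2
a_2 = 1: 1/3
a_3 = 4: 5/14
a_4 = 1: 6/17
a_5 = 15: 95/269
a_6 = 1: 101/286
a_7 = 3: 398/1127

398/1127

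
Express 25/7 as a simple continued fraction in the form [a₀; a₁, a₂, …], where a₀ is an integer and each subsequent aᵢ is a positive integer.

Apply division with remainder until the remainder is 0:
25 = 3·7 + 4, so a_0 = 3
7 = 1·4 + 3, so a_1 = 1
4 = 1·3 + 1, so a_2 = 1
3 = 3·1 + 0, so a_3 = 3

[3; 1, 1, 3]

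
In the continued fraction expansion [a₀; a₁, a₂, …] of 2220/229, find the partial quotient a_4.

⌊2220/229⌋ = 9, remainder 159
⌊229/159⌋ = 1, remainder 70
⌊159/70⌋ = 2, remainder 19
⌊70/19⌋ = 3, remainder 13
⌊19/13⌋ = 1, remainder 6

1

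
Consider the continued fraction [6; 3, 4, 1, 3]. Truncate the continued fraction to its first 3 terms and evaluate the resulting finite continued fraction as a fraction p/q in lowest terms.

Work from the innermost term outward:
Start with 4.
3 + 1/(4/1) = 3 + 1/4 = 13/4
6 + 1/(13/4) = 6 + 4/13 = 82/13

82/13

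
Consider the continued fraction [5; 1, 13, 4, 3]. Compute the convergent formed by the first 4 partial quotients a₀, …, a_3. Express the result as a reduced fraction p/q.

Collapse the nested fraction from the inside out:
Start with 4.
13 + 1/(4/1) = 13 + 1/4 = 53/4
1 + 1/(53/4) = 1 + 4/53 = 57/53
5 + 1/(57/53) = 5 + 53/57 = 338/57

338/57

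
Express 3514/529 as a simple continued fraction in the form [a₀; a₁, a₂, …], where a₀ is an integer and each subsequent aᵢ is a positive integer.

[6; 1, 1, 1, 3, 1, 37]

3514 = 6·529 + 340, so a_0 = 6
529 = 1·340 + 189, so a_1 = 1
340 = 1·189 + 151, so a_2 = 1
189 = 1·151 + 38, so a_3 = 1
151 = 3·38 + 37, so a_4 = 3
38 = 1·37 + 1, so a_5 = 1
37 = 37·1 + 0, so a_6 = 37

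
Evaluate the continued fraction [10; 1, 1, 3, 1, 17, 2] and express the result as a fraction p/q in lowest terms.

Starting at the tail and folding back:
Start with 2.
17 + 1/(2/1) = 17 + 1/2 = 35/2
1 + 1/(35/2) = 1 + 2/35 = 37/35
3 + 1/(37/35) = 3 + 35/37 = 146/37
1 + 1/(146/37) = 1 + 37/146 = 183/146
1 + 1/(183/146) = 1 + 146/183 = 329/183
10 + 1/(329/183) = 10 + 183/329 = 3473/329

3473/329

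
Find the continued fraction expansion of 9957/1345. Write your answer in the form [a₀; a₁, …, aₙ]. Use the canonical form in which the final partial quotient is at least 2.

[7; 2, 2, 13, 20]

⌊9957/1345⌋ = 7, remainder 542
⌊1345/542⌋ = 2, remainder 261
⌊542/261⌋ = 2, remainder 20
⌊261/20⌋ = 13, remainder 1
⌊20/1⌋ = 20, remainder 0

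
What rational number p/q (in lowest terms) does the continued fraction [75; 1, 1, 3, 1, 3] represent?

2569/34

Start with 3.
1 + 1/(3/1) = 1 + 1/3 = 4/3
3 + 1/(4/3) = 3 + 3/4 = 15/4
1 + 1/(15/4) = 1 + 4/15 = 19/15
1 + 1/(19/15) = 1 + 15/19 = 34/19
75 + 1/(34/19) = 75 + 19/34 = 2569/34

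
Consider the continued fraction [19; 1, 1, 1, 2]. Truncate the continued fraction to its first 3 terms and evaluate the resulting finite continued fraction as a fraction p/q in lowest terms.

Collapse the nested fraction from the inside out:
Start with 1.
1 + 1/(1/1) = 1 + 1/1 = 2/1
19 + 1/(2/1) = 19 + 1/2 = 39/2

39/2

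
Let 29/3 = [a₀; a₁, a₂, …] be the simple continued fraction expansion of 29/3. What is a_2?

2

29 = 9·3 + 2, so a_0 = 9
3 = 1·2 + 1, so a_1 = 1
2 = 2·1 + 0, so a_2 = 2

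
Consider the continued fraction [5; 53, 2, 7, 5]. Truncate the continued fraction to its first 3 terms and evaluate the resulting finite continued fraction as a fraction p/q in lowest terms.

a_0 = 5: 5/1
a_1 = 53: 266/53
a_2 = 2: 537/107

537/107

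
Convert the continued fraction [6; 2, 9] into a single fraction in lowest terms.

123/19

a_0 = 6: 6/1
a_1 = 2: 13/2
a_2 = 9: 123/19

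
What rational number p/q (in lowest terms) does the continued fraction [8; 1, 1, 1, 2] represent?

69/8

a_0 = 8: 8/1
a_1 = 1: 9/1
a_2 = 1: 17/2
a_3 = 1: 26/3
a_4 = 2: 69/8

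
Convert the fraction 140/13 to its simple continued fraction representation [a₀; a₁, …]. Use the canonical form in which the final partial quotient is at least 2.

Apply division with remainder until the remainder is 0:
140 = 10·13 + 10, so a_0 = 10
13 = 1·10 + 3, so a_1 = 1
10 = 3·3 + 1, so a_2 = 3
3 = 3·1 + 0, so a_3 = 3

[10; 1, 3, 3]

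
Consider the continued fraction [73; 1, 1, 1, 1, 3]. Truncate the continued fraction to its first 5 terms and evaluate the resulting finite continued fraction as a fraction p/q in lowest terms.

Use the convergent recurrence hₖ = aₖ·hₖ₋₁ + hₖ₋₂ (and likewise for the denominators kₖ):
a_0 = 73: 73/1
a_1 = 1: 74/1
a_2 = 1: 147/2
a_3 = 1: 221/3
a_4 = 1: 368/5

368/5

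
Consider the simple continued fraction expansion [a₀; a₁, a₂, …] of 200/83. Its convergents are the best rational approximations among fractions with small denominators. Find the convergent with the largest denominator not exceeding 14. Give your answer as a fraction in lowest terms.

List convergents until the denominator exceeds the bound:
a_0 = 2: 2/1  (≤ bound)
a_1 = 2: 5/2  (≤ bound)
a_2 = 2: 12/5  (≤ bound)
a_3 = 3: 41/17  (> 14, stop)

12/5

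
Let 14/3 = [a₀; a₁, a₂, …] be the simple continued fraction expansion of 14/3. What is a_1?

1

Repeatedly divide and take the remainder:
14 = 4·3 + 2, so a_0 = 4
3 = 1·2 + 1, so a_1 = 1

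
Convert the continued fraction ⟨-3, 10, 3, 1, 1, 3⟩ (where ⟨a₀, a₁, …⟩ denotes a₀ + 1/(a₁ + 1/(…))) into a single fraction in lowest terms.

-746/257

Start with 3.
1 + 1/(3/1) = 1 + 1/3 = 4/3
1 + 1/(4/3) = 1 + 3/4 = 7/4
3 + 1/(7/4) = 3 + 4/7 = 25/7
10 + 1/(25/7) = 10 + 7/25 = 257/25
-3 + 1/(257/25) = -3 + 25/257 = -746/257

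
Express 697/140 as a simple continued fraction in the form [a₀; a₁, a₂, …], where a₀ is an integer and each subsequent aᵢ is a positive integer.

[4; 1, 45, 1, 2]

Run the Euclidean algorithm, recording each quotient:
⌊697/140⌋ = 4, remainder 137
⌊140/137⌋ = 1, remainder 3
⌊137/3⌋ = 45, remainder 2
⌊3/2⌋ = 1, remainder 1
⌊2/1⌋ = 2, remainder 0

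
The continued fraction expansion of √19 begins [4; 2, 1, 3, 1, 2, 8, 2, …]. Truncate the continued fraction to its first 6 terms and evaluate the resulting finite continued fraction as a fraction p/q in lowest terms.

170/39

Use the convergent recurrence hₖ = aₖ·hₖ₋₁ + hₖ₋₂ (and likewise for the denominators kₖ):
a_0 = 4: 4/1
a_1 = 2: 9/2
a_2 = 1: 13/3
a_3 = 3: 48/11
a_4 = 1: 61/14
a_5 = 2: 170/39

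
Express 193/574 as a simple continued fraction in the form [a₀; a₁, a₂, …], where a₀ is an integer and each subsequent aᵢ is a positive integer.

Run the Euclidean algorithm, recording each quotient:
193 = 0·574 + 193, so a_0 = 0
574 = 2·193 + 188, so a_1 = 2
193 = 1·188 + 5, so a_2 = 1
188 = 37·5 + 3, so a_3 = 37
5 = 1·3 + 2, so a_4 = 1
3 = 1·2 + 1, so a_5 = 1
2 = 2·1 + 0, so a_6 = 2

[0; 2, 1, 37, 1, 1, 2]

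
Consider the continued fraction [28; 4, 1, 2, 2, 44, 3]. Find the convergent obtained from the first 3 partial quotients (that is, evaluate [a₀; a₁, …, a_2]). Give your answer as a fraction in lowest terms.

141/5

Use the convergent recurrence hₖ = aₖ·hₖ₋₁ + hₖ₋₂ (and likewise for the denominators kₖ):
a_0 = 28: 28/1
a_1 = 4: 113/4
a_2 = 1: 141/5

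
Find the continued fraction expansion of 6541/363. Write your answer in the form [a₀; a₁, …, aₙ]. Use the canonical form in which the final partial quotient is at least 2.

Run the Euclidean algorithm, recording each quotient:
6541 ÷ 363 → quotient 18, remainder 7
363 ÷ 7 → quotient 51, remainder 6
7 ÷ 6 → quotient 1, remainder 1
6 ÷ 1 → quotient 6, remainder 0

[18; 51, 1, 6]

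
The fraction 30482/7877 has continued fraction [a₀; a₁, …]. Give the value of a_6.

33

Run the Euclidean algorithm, recording each quotient:
30482 ÷ 7877 → quotient 3, remainder 6851
7877 ÷ 6851 → quotient 1, remainder 1026
6851 ÷ 1026 → quotient 6, remainder 695
1026 ÷ 695 → quotient 1, remainder 331
695 ÷ 331 → quotient 2, remainder 33
331 ÷ 33 → quotient 10, remainder 1
33 ÷ 1 → quotient 33, remainder 0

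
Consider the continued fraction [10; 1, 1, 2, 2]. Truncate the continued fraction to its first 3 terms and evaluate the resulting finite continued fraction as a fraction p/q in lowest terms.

a_0 = 10: 10/1
a_1 = 1: 11/1
a_2 = 1: 21/2

21/2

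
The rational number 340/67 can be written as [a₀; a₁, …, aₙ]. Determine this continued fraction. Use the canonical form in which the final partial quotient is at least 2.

[5; 13, 2, 2]

340 = 5·67 + 5, so a_0 = 5
67 = 13·5 + 2, so a_1 = 13
5 = 2·2 + 1, so a_2 = 2
2 = 2·1 + 0, so a_3 = 2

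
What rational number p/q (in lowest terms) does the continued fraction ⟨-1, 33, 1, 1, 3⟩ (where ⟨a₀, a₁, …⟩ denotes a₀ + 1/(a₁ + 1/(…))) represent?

-228/235

a_0 = -1: -1/1
a_1 = 33: -32/33
a_2 = 1: -33/34
a_3 = 1: -65/67
a_4 = 3: -228/235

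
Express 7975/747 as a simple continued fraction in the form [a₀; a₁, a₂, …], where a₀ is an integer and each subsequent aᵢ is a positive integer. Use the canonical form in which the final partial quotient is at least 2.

[10; 1, 2, 11, 1, 1, 10]

⌊7975/747⌋ = 10, remainder 505
⌊747/505⌋ = 1, remainder 242
⌊505/242⌋ = 2, remainder 21
⌊242/21⌋ = 11, remainder 11
⌊21/11⌋ = 1, remainder 10
⌊11/10⌋ = 1, remainder 1
⌊10/1⌋ = 10, remainder 0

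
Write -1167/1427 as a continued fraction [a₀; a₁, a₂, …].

-1167 = -1·1427 + 260, so a_0 = -1
1427 = 5·260 + 127, so a_1 = 5
260 = 2·127 + 6, so a_2 = 2
127 = 21·6 + 1, so a_3 = 21
6 = 6·1 + 0, so a_4 = 6

[-1; 5, 2, 21, 6]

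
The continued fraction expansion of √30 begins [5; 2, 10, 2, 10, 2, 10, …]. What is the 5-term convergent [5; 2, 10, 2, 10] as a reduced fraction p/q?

2525/461

Compute successive convergents:
a_0 = 5: 5/1
a_1 = 2: 11/2
a_2 = 10: 115/21
a_3 = 2: 241/44
a_4 = 10: 2525/461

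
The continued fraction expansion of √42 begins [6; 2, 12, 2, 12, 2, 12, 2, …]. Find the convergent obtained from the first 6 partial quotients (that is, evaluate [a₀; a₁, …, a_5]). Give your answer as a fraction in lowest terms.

Start with 2.
12 + 1/(2/1) = 12 + 1/2 = 25/2
2 + 1/(25/2) = 2 + 2/25 = 52/25
12 + 1/(52/25) = 12 + 25/52 = 649/52
2 + 1/(649/52) = 2 + 52/649 = 1350/649
6 + 1/(1350/649) = 6 + 649/1350 = 8749/1350

8749/1350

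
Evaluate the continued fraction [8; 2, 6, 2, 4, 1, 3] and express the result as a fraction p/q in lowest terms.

Collapse the nested fraction from the inside out:
Start with 3.
1 + 1/(3/1) = 1 + 1/3 = 4/3
4 + 1/(4/3) = 4 + 3/4 = 19/4
2 + 1/(19/4) = 2 + 4/19 = 42/19
6 + 1/(42/19) = 6 + 19/42 = 271/42
2 + 1/(271/42) = 2 + 42/271 = 584/271
8 + 1/(584/271) = 8 + 271/584 = 4943/584

4943/584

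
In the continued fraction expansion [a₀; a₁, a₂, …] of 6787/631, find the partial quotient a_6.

Run the Euclidean algorithm, recording each quotient:
6787 = 10·631 + 477, so a_0 = 10
631 = 1·477 + 154, so a_1 = 1
477 = 3·154 + 15, so a_2 = 3
154 = 10·15 + 4, so a_3 = 10
15 = 3·4 + 3, so a_4 = 3
4 = 1·3 + 1, so a_5 = 1
3 = 3·1 + 0, so a_6 = 3

3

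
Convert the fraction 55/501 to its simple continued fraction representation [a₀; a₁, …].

55 ÷ 501 → quotient 0, remainder 55
501 ÷ 55 → quotient 9, remainder 6
55 ÷ 6 → quotient 9, remainder 1
6 ÷ 1 → quotient 6, remainder 0

[0; 9, 9, 6]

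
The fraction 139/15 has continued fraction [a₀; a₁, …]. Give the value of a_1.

3

Apply division with remainder until the remainder is 0:
139 ÷ 15 → quotient 9, remainder 4
15 ÷ 4 → quotient 3, remainder 3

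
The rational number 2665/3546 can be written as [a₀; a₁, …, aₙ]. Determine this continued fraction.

Apply division with remainder until the remainder is 0:
⌊2665/3546⌋ = 0, remainder 2665
⌊3546/2665⌋ = 1, remainder 881
⌊2665/881⌋ = 3, remainder 22
⌊881/22⌋ = 40, remainder 1
⌊22/1⌋ = 22, remainder 0

[0; 1, 3, 40, 22]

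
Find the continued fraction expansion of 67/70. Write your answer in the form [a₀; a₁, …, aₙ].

Apply division with remainder until the remainder is 0:
67 ÷ 70 → quotient 0, remainder 67
70 ÷ 67 → quotient 1, remainder 3
67 ÷ 3 → quotient 22, remainder 1
3 ÷ 1 → quotient 3, remainder 0

[0; 1, 22, 3]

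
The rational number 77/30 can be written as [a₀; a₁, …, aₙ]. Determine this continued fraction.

[2; 1, 1, 3, 4]

Apply division with remainder until the remainder is 0:
⌊77/30⌋ = 2, remainder 17
⌊30/17⌋ = 1, remainder 13
⌊17/13⌋ = 1, remainder 4
⌊13/4⌋ = 3, remainder 1
⌊4/1⌋ = 4, remainder 0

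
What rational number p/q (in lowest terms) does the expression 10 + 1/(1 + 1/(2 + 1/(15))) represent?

Use the convergent recurrence hₖ = aₖ·hₖ₋₁ + hₖ₋₂ (and likewise for the denominators kₖ):
a_0 = 10: 10/1
a_1 = 1: 11/1
a_2 = 2: 32/3
a_3 = 15: 491/46

491/46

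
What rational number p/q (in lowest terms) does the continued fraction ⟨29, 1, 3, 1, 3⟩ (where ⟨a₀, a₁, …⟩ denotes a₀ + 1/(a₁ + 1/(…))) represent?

Start with 3.
1 + 1/(3/1) = 1 + 1/3 = 4/3
3 + 1/(4/3) = 3 + 3/4 = 15/4
1 + 1/(15/4) = 1 + 4/15 = 19/15
29 + 1/(19/15) = 29 + 15/19 = 566/19

566/19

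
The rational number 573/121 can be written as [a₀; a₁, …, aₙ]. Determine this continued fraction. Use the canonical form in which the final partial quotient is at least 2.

[4; 1, 2, 1, 3, 1, 1, 3]

573 = 4·121 + 89, so a_0 = 4
121 = 1·89 + 32, so a_1 = 1
89 = 2·32 + 25, so a_2 = 2
32 = 1·25 + 7, so a_3 = 1
25 = 3·7 + 4, so a_4 = 3
7 = 1·4 + 3, so a_5 = 1
4 = 1·3 + 1, so a_6 = 1
3 = 3·1 + 0, so a_7 = 3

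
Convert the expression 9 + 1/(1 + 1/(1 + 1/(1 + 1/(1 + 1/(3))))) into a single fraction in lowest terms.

173/18

Starting at the tail and folding back:
Start with 3.
1 + 1/(3/1) = 1 + 1/3 = 4/3
1 + 1/(4/3) = 1 + 3/4 = 7/4
1 + 1/(7/4) = 1 + 4/7 = 11/7
1 + 1/(11/7) = 1 + 7/11 = 18/11
9 + 1/(18/11) = 9 + 11/18 = 173/18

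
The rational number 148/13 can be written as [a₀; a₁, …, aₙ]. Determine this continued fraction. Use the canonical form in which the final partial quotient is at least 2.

[11; 2, 1, 1, 2]

148 = 11·13 + 5, so a_0 = 11
13 = 2·5 + 3, so a_1 = 2
5 = 1·3 + 2, so a_2 = 1
3 = 1·2 + 1, so a_3 = 1
2 = 2·1 + 0, so a_4 = 2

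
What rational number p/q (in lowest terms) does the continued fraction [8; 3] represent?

Compute successive convergents:
a_0 = 8: 8/1
a_1 = 3: 25/3

25/3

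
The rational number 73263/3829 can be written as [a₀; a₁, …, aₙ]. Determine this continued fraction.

73263 = 19·3829 + 512, so a_0 = 19
3829 = 7·512 + 245, so a_1 = 7
512 = 2·245 + 22, so a_2 = 2
245 = 11·22 + 3, so a_3 = 11
22 = 7·3 + 1, so a_4 = 7
3 = 3·1 + 0, so a_5 = 3

[19; 7, 2, 11, 7, 3]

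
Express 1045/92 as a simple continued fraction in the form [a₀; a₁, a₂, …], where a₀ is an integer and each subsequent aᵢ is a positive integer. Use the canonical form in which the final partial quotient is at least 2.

[11; 2, 1, 3, 1, 2, 2]

Apply division with remainder until the remainder is 0:
⌊1045/92⌋ = 11, remainder 33
⌊92/33⌋ = 2, remainder 26
⌊33/26⌋ = 1, remainder 7
⌊26/7⌋ = 3, remainder 5
⌊7/5⌋ = 1, remainder 2
⌊5/2⌋ = 2, remainder 1
⌊2/1⌋ = 2, remainder 0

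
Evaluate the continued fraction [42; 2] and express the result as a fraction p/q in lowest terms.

85/2

a_0 = 42: 42/1
a_1 = 2: 85/2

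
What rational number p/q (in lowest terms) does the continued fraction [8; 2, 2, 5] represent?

227/27

Start with 5.
2 + 1/(5/1) = 2 + 1/5 = 11/5
2 + 1/(11/5) = 2 + 5/11 = 27/11
8 + 1/(27/11) = 8 + 11/27 = 227/27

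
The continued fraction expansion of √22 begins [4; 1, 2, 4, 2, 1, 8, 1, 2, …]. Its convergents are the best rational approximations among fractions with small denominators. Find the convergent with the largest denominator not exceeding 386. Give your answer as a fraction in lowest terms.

1712/365

a_0 = 4: 4/1  (≤ bound)
a_1 = 1: 5/1  (≤ bound)
a_2 = 2: 14/3  (≤ bound)
a_3 = 4: 61/13  (≤ bound)
a_4 = 2: 136/29  (≤ bound)
a_5 = 1: 197/42  (≤ bound)
a_6 = 8: 1712/365  (≤ bound)
a_7 = 1: 1909/407  (> 386, stop)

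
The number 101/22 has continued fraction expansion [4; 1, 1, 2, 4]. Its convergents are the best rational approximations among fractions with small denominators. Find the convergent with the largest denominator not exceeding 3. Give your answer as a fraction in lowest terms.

9/2

a_0 = 4: 4/1  (≤ bound)
a_1 = 1: 5/1  (≤ bound)
a_2 = 1: 9/2  (≤ bound)
a_3 = 2: 23/5  (> 3, stop)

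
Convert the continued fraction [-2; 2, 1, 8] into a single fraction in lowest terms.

a_0 = -2: -2/1
a_1 = 2: -3/2
a_2 = 1: -5/3
a_3 = 8: -43/26

-43/26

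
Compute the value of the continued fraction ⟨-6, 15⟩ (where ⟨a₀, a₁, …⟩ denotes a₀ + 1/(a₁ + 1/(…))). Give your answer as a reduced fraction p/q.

Starting at the tail and folding back:
Start with 15.
-6 + 1/(15/1) = -6 + 1/15 = -89/15

-89/15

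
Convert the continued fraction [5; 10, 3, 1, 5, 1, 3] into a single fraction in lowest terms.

5439/1067

Start with 3.
1 + 1/(3/1) = 1 + 1/3 = 4/3
5 + 1/(4/3) = 5 + 3/4 = 23/4
1 + 1/(23/4) = 1 + 4/23 = 27/23
3 + 1/(27/23) = 3 + 23/27 = 104/27
10 + 1/(104/27) = 10 + 27/104 = 1067/104
5 + 1/(1067/104) = 5 + 104/1067 = 5439/1067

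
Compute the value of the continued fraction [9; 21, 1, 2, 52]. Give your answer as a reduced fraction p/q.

Start with 52.
2 + 1/(52/1) = 2 + 1/52 = 105/52
1 + 1/(105/52) = 1 + 52/105 = 157/105
21 + 1/(157/105) = 21 + 105/157 = 3402/157
9 + 1/(3402/157) = 9 + 157/3402 = 30775/3402

30775/3402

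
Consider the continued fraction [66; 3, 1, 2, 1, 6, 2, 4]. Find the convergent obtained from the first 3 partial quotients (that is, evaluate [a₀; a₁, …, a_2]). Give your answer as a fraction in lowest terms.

Compute successive convergents:
a_0 = 66: 66/1
a_1 = 3: 199/3
a_2 = 1: 265/4

265/4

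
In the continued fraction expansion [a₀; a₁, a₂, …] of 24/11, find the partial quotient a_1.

24 ÷ 11 → quotient 2, remainder 2
11 ÷ 2 → quotient 5, remainder 1

5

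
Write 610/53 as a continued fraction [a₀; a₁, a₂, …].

610 = 11·53 + 27, so a_0 = 11
53 = 1·27 + 26, so a_1 = 1
27 = 1·26 + 1, so a_2 = 1
26 = 26·1 + 0, so a_3 = 26

[11; 1, 1, 26]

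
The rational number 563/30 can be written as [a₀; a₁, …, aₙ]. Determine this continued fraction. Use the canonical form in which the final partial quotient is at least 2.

563 ÷ 30 → quotient 18, remainder 23
30 ÷ 23 → quotient 1, remainder 7
23 ÷ 7 → quotient 3, remainder 2
7 ÷ 2 → quotient 3, remainder 1
2 ÷ 1 → quotient 2, remainder 0

[18; 1, 3, 3, 2]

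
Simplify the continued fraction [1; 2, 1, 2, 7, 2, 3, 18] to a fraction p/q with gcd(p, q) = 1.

Start with 18.
3 + 1/(18/1) = 3 + 1/18 = 55/18
2 + 1/(55/18) = 2 + 18/55 = 128/55
7 + 1/(128/55) = 7 + 55/128 = 951/128
2 + 1/(951/128) = 2 + 128/951 = 2030/951
1 + 1/(2030/951) = 1 + 951/2030 = 2981/2030
2 + 1/(2981/2030) = 2 + 2030/2981 = 7992/2981
1 + 1/(7992/2981) = 1 + 2981/7992 = 10973/7992

10973/7992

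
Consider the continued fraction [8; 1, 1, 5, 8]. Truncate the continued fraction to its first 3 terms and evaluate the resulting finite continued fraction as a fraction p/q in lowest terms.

a_0 = 8: 8/1
a_1 = 1: 9/1
a_2 = 1: 17/2

17/2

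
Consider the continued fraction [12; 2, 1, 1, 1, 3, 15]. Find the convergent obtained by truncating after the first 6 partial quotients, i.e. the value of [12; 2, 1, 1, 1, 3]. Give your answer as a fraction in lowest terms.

359/29

Start with 3.
1 + 1/(3/1) = 1 + 1/3 = 4/3
1 + 1/(4/3) = 1 + 3/4 = 7/4
1 + 1/(7/4) = 1 + 4/7 = 11/7
2 + 1/(11/7) = 2 + 7/11 = 29/11
12 + 1/(29/11) = 12 + 11/29 = 359/29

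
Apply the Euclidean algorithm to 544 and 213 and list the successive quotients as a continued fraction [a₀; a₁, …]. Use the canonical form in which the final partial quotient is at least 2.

⌊544/213⌋ = 2, remainder 118
⌊213/118⌋ = 1, remainder 95
⌊118/95⌋ = 1, remainder 23
⌊95/23⌋ = 4, remainder 3
⌊23/3⌋ = 7, remainder 2
⌊3/2⌋ = 1, remainder 1
⌊2/1⌋ = 2, remainder 0

[2; 1, 1, 4, 7, 1, 2]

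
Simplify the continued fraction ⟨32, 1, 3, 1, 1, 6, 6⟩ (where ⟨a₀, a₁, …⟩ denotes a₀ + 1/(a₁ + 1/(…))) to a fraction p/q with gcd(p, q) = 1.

11899/363

Collapse the nested fraction from the inside out:
Start with 6.
6 + 1/(6/1) = 6 + 1/6 = 37/6
1 + 1/(37/6) = 1 + 6/37 = 43/37
1 + 1/(43/37) = 1 + 37/43 = 80/43
3 + 1/(80/43) = 3 + 43/80 = 283/80
1 + 1/(283/80) = 1 + 80/283 = 363/283
32 + 1/(363/283) = 32 + 283/363 = 11899/363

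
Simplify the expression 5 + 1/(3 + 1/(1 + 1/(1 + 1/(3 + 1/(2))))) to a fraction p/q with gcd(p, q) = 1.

301/57

Start with 2.
3 + 1/(2/1) = 3 + 1/2 = 7/2
1 + 1/(7/2) = 1 + 2/7 = 9/7
1 + 1/(9/7) = 1 + 7/9 = 16/9
3 + 1/(16/9) = 3 + 9/16 = 57/16
5 + 1/(57/16) = 5 + 16/57 = 301/57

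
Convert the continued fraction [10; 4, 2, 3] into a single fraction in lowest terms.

317/31

Compute successive convergents:
a_0 = 10: 10/1
a_1 = 4: 41/4
a_2 = 2: 92/9
a_3 = 3: 317/31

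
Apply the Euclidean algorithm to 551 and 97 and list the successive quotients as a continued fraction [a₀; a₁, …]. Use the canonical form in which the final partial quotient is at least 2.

[5; 1, 2, 7, 1, 3]

Apply division with remainder until the remainder is 0:
⌊551/97⌋ = 5, remainder 66
⌊97/66⌋ = 1, remainder 31
⌊66/31⌋ = 2, remainder 4
⌊31/4⌋ = 7, remainder 3
⌊4/3⌋ = 1, remainder 1
⌊3/1⌋ = 3, remainder 0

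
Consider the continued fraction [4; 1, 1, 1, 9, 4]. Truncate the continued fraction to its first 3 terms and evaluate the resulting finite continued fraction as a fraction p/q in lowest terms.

9/2

a_0 = 4: 4/1
a_1 = 1: 5/1
a_2 = 1: 9/2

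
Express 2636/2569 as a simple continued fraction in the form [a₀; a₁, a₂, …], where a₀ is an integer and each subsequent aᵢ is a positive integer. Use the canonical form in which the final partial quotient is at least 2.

2636 ÷ 2569 → quotient 1, remainder 67
2569 ÷ 67 → quotient 38, remainder 23
67 ÷ 23 → quotient 2, remainder 21
23 ÷ 21 → quotient 1, remainder 2
21 ÷ 2 → quotient 10, remainder 1
2 ÷ 1 → quotient 2, remainder 0

[1; 38, 2, 1, 10, 2]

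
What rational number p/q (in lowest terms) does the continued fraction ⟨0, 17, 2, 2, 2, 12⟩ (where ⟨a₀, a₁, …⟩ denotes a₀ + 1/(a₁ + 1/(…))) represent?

Start with 12.
2 + 1/(12/1) = 2 + 1/12 = 25/12
2 + 1/(25/12) = 2 + 12/25 = 62/25
2 + 1/(62/25) = 2 + 25/62 = 149/62
17 + 1/(149/62) = 17 + 62/149 = 2595/149
0 + 1/(2595/149) = 0 + 149/2595 = 149/2595

149/2595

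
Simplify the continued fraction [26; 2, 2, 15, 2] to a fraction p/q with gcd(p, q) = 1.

Work from the innermost term outward:
Start with 2.
15 + 1/(2/1) = 15 + 1/2 = 31/2
2 + 1/(31/2) = 2 + 2/31 = 64/31
2 + 1/(64/31) = 2 + 31/64 = 159/64
26 + 1/(159/64) = 26 + 64/159 = 4198/159

4198/159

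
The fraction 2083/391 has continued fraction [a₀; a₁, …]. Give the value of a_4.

2

Repeatedly divide and take the remainder:
⌊2083/391⌋ = 5, remainder 128
⌊391/128⌋ = 3, remainder 7
⌊128/7⌋ = 18, remainder 2
⌊7/2⌋ = 3, remainder 1
⌊2/1⌋ = 2, remainder 0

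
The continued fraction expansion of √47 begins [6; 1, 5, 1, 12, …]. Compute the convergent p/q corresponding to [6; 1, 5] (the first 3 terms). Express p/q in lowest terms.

41/6

a_0 = 6: 6/1
a_1 = 1: 7/1
a_2 = 5: 41/6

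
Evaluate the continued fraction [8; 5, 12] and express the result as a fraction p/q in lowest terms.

500/61

Start with 12.
5 + 1/(12/1) = 5 + 1/12 = 61/12
8 + 1/(61/12) = 8 + 12/61 = 500/61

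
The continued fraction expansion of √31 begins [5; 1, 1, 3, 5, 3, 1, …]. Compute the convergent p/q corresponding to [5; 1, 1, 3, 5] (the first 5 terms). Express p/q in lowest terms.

206/37

Start with 5.
3 + 1/(5/1) = 3 + 1/5 = 16/5
1 + 1/(16/5) = 1 + 5/16 = 21/16
1 + 1/(21/16) = 1 + 16/21 = 37/21
5 + 1/(37/21) = 5 + 21/37 = 206/37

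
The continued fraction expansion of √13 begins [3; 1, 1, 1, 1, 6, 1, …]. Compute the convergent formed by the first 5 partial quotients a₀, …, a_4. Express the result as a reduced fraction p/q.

18/5

Starting at the tail and folding back:
Start with 1.
1 + 1/(1/1) = 1 + 1/1 = 2/1
1 + 1/(2/1) = 1 + 1/2 = 3/2
1 + 1/(3/2) = 1 + 2/3 = 5/3
3 + 1/(5/3) = 3 + 3/5 = 18/5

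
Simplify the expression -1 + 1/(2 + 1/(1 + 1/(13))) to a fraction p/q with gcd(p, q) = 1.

-27/41

Start with 13.
1 + 1/(13/1) = 1 + 1/13 = 14/13
2 + 1/(14/13) = 2 + 13/14 = 41/14
-1 + 1/(41/14) = -1 + 14/41 = -27/41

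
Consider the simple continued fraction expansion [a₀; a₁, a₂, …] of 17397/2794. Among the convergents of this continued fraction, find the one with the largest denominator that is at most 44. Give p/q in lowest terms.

137/22

List convergents until the denominator exceeds the bound:
a_0 = 6: 6/1  (≤ bound)
a_1 = 4: 25/4  (≤ bound)
a_2 = 2: 56/9  (≤ bound)
a_3 = 2: 137/22  (≤ bound)
a_4 = 2: 330/53  (> 44, stop)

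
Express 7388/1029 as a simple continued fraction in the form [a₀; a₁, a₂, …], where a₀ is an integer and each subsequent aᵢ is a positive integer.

7388 ÷ 1029 → quotient 7, remainder 185
1029 ÷ 185 → quotient 5, remainder 104
185 ÷ 104 → quotient 1, remainder 81
104 ÷ 81 → quotient 1, remainder 23
81 ÷ 23 → quotient 3, remainder 12
23 ÷ 12 → quotient 1, remainder 11
12 ÷ 11 → quotient 1, remainder 1
11 ÷ 1 → quotient 11, remainder 0

[7; 5, 1, 1, 3, 1, 1, 11]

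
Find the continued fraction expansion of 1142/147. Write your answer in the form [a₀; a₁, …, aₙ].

[7; 1, 3, 3, 11]

Apply division with remainder until the remainder is 0:
1142 ÷ 147 → quotient 7, remainder 113
147 ÷ 113 → quotient 1, remainder 34
113 ÷ 34 → quotient 3, remainder 11
34 ÷ 11 → quotient 3, remainder 1
11 ÷ 1 → quotient 11, remainder 0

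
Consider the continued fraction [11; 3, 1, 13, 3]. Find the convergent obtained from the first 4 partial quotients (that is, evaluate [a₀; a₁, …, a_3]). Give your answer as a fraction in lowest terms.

Use the convergent recurrence hₖ = aₖ·hₖ₋₁ + hₖ₋₂ (and likewise for the denominators kₖ):
a_0 = 11: 11/1
a_1 = 3: 34/3
a_2 = 1: 45/4
a_3 = 13: 619/55

619/55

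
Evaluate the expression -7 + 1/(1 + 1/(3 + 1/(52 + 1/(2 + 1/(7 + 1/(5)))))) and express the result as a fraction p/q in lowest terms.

Use the convergent recurrence hₖ = aₖ·hₖ₋₁ + hₖ₋₂ (and likewise for the denominators kₖ):
a_0 = -7: -7/1
a_1 = 1: -6/1
a_2 = 3: -25/4
a_3 = 52: -1306/209
a_4 = 2: -2637/422
a_5 = 7: -19765/3163
a_6 = 5: -101462/16237

-101462/16237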